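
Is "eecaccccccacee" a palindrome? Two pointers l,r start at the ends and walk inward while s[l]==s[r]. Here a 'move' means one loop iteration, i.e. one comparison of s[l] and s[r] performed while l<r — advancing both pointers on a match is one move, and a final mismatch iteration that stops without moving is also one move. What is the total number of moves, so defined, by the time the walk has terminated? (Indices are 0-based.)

7 moves

[0,13] 'e'=='e' → l++,r--
[1,12] 'e'=='e' → l++,r--
[2,11] 'c'=='c' → l++,r--
[3,10] 'a'=='a' → l++,r--
[4,9] 'c'=='c' → l++,r--
[5,8] 'c'=='c' → l++,r--
[6,7] 'c'=='c' → l++,r--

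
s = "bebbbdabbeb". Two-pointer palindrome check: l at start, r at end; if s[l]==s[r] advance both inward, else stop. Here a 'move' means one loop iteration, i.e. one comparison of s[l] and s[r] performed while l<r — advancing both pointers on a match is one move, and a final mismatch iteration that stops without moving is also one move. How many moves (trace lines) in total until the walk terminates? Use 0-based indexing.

[0,10] 'b'=='b' → l++,r--
[1,9] 'e'=='e' → l++,r--
[2,8] 'b'=='b' → l++,r--
[3,7] 'b'=='b' → l++,r--
[4,6] 'b'!='a' → stop

5 moves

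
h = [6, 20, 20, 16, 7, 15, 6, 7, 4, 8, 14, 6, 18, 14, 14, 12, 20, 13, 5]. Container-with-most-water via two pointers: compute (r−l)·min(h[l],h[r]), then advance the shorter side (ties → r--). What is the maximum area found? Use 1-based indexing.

l=1 r=19: min(6,5)*18=90 best=90 *, r--
l=1 r=18: min(6,13)*17=102 best=102 *, l++
l=2 r=18: min(20,13)*16=208 best=208 *, r--
l=2 r=17: min(20,20)*15=300 best=300 *, r--
l=2 r=16: min(20,12)*14=168 best=300, r--
l=2 r=15: min(20,14)*13=182 best=300, r--
l=2 r=14: min(20,14)*12=168 best=300, r--
l=2 r=13: min(20,18)*11=198 best=300, r--
l=2 r=12: min(20,6)*10=60 best=300, r--
l=2 r=11: min(20,14)*9=126 best=300, r--
l=2 r=10: min(20,8)*8=64 best=300, r--
l=2 r=9: min(20,4)*7=28 best=300, r--
l=2 r=8: min(20,7)*6=42 best=300, r--
l=2 r=7: min(20,6)*5=30 best=300, r--
l=2 r=6: min(20,15)*4=60 best=300, r--
l=2 r=5: min(20,7)*3=21 best=300, r--
l=2 r=4: min(20,16)*2=32 best=300, r--
l=2 r=3: min(20,20)*1=20 best=300, r--

max area = 300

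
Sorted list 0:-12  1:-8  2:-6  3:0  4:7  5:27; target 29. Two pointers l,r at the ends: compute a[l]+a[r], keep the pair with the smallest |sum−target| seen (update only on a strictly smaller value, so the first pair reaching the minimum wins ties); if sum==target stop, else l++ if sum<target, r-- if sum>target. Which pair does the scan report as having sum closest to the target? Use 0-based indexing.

[0,5] -12+27=15 d=14 * → l++
[1,5] -8+27=19 d=10 * → l++
[2,5] -6+27=21 d=8 * → l++
[3,5] 0+27=27 d=2 * → l++
[4,5] 7+27=34 d=5 → r--

pair (0, 27) with sum 27 (|Δ|=2)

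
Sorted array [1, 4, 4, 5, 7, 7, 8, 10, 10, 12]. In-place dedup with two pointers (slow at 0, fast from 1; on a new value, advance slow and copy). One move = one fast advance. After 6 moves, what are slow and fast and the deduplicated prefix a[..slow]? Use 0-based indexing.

slow=4, fast=7, prefix=[1, 4, 5, 7, 8]

(s=0,f=1) a[fast]=4≠a[slow]=1 write a[1]=4 → slow++,fast++
(s=1,f=2) a[fast]=4=a[slow] dup → fast++
(s=1,f=3) a[fast]=5≠a[slow]=4 write a[2]=5 → slow++,fast++
(s=2,f=4) a[fast]=7≠a[slow]=5 write a[3]=7 → slow++,fast++
(s=3,f=5) a[fast]=7=a[slow] dup → fast++
(s=3,f=6) a[fast]=8≠a[slow]=7 write a[4]=8 → slow++,fast++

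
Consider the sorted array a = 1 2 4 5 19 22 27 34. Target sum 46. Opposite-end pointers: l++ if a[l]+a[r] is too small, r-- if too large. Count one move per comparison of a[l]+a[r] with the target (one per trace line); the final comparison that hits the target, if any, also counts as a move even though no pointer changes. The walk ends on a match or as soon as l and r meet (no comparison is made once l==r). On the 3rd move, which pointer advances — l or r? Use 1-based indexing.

l=1 r=8: 1+34=35 <46, l++
l=2 r=8: 2+34=36 <46, l++
l=3 r=8: 4+34=38 <46, l++

l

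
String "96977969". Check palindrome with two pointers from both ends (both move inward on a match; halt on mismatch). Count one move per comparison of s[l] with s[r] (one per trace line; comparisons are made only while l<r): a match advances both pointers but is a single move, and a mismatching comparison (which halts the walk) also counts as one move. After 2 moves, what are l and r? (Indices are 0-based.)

l=2, r=5

[0,7] '9'=='9' → l++,r--
[1,6] '6'=='6' → l++,r--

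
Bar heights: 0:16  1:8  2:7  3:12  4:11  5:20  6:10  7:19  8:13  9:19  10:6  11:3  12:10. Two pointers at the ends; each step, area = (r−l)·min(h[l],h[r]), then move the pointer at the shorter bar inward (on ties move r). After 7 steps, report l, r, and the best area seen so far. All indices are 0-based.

l=4, r=9, best area=144

[0,12] min(16,10)*12=120 best=120 * → r--
[0,11] min(16,3)*11=33 best=120 → r--
[0,10] min(16,6)*10=60 best=120 → r--
[0,9] min(16,19)*9=144 best=144 * → l++
[1,9] min(8,19)*8=64 best=144 → l++
[2,9] min(7,19)*7=49 best=144 → l++
[3,9] min(12,19)*6=72 best=144 → l++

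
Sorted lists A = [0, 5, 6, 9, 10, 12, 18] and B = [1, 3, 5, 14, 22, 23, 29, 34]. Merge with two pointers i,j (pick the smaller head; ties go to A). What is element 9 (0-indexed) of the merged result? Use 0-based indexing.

merged[9] = 14

i=0 j=0: A[i]=0<=B[j]=1 take 0, i++
i=1 j=0: A[i]=5>B[j]=1 take 1, j++
i=1 j=1: A[i]=5>B[j]=3 take 3, j++
i=1 j=2: A[i]=5<=B[j]=5 take 5, i++
i=2 j=2: A[i]=6>B[j]=5 take 5, j++
i=2 j=3: A[i]=6<=B[j]=14 take 6, i++
i=3 j=3: A[i]=9<=B[j]=14 take 9, i++
i=4 j=3: A[i]=10<=B[j]=14 take 10, i++
i=5 j=3: A[i]=12<=B[j]=14 take 12, i++
i=6 j=3: A[i]=18>B[j]=14 take 14, j++
i=6 j=4: A[i]=18<=B[j]=22 take 18, i++
i=7 j=4: A done, take B[j]=22, j++
i=7 j=5: A done, take B[j]=23, j++
i=7 j=6: A done, take B[j]=29, j++
i=7 j=7: A done, take B[j]=34, j++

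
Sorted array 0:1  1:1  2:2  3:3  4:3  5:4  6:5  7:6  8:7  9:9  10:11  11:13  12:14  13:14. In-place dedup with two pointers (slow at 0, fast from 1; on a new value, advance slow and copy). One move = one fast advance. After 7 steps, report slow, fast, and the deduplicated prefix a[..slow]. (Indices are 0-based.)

slow=0 fast=1: a[fast]=1=a[slow] dup, fast++
slow=0 fast=2: a[fast]=2≠a[slow]=1 write a[1]=2, slow++,fast++
slow=1 fast=3: a[fast]=3≠a[slow]=2 write a[2]=3, slow++,fast++
slow=2 fast=4: a[fast]=3=a[slow] dup, fast++
slow=2 fast=5: a[fast]=4≠a[slow]=3 write a[3]=4, slow++,fast++
slow=3 fast=6: a[fast]=5≠a[slow]=4 write a[4]=5, slow++,fast++
slow=4 fast=7: a[fast]=6≠a[slow]=5 write a[5]=6, slow++,fast++

slow=5, fast=8, prefix=[1, 2, 3, 4, 5, 6]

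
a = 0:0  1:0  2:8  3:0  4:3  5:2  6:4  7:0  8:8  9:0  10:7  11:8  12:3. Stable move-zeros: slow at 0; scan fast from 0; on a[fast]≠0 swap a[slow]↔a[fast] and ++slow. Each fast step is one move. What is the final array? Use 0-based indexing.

[8, 3, 2, 4, 8, 7, 8, 3, 0, 0, 0, 0, 0]

(s=0,f=0) a[fast]=0 → fast++
(s=0,f=1) a[fast]=0 → fast++
(s=0,f=2) a[fast]=8≠0 swap→a[0]=8 → slow++,fast++
(s=1,f=3) a[fast]=0 → fast++
(s=1,f=4) a[fast]=3≠0 swap→a[1]=3 → slow++,fast++
(s=2,f=5) a[fast]=2≠0 swap→a[2]=2 → slow++,fast++
(s=3,f=6) a[fast]=4≠0 swap→a[3]=4 → slow++,fast++
(s=4,f=7) a[fast]=0 → fast++
(s=4,f=8) a[fast]=8≠0 swap→a[4]=8 → slow++,fast++
(s=5,f=9) a[fast]=0 → fast++
(s=5,f=10) a[fast]=7≠0 swap→a[5]=7 → slow++,fast++
(s=6,f=11) a[fast]=8≠0 swap→a[6]=8 → slow++,fast++
(s=7,f=12) a[fast]=3≠0 swap→a[7]=3 → slow++,fast++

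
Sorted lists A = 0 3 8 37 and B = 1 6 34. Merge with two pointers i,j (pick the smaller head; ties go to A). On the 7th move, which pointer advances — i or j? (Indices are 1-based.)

i=1 j=1: A[i]=0<=B[j]=1 take 0, i++
i=2 j=1: A[i]=3>B[j]=1 take 1, j++
i=2 j=2: A[i]=3<=B[j]=6 take 3, i++
i=3 j=2: A[i]=8>B[j]=6 take 6, j++
i=3 j=3: A[i]=8<=B[j]=34 take 8, i++
i=4 j=3: A[i]=37>B[j]=34 take 34, j++
i=4 j=4: B done, take A[i]=37, i++

i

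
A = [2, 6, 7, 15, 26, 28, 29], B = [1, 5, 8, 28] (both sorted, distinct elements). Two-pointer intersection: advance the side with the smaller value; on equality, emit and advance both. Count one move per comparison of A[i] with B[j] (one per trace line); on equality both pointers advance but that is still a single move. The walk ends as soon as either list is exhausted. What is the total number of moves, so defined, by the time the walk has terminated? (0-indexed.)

[i=0,j=0] 2>1 → j++
[i=0,j=1] 2<5 → i++
[i=1,j=1] 6>5 → j++
[i=1,j=2] 6<8 → i++
[i=2,j=2] 7<8 → i++
[i=3,j=2] 15>8 → j++
[i=3,j=3] 15<28 → i++
[i=4,j=3] 26<28 → i++
[i=5,j=3] 28==28 emit → i++,j++

9 moves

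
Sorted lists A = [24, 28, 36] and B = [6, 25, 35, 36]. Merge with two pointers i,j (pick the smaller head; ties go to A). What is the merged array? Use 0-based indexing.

[6, 24, 25, 28, 35, 36, 36]

[i=0,j=0] A[i]=24>B[j]=6 take 6 → j++
[i=0,j=1] A[i]=24<=B[j]=25 take 24 → i++
[i=1,j=1] A[i]=28>B[j]=25 take 25 → j++
[i=1,j=2] A[i]=28<=B[j]=35 take 28 → i++
[i=2,j=2] A[i]=36>B[j]=35 take 35 → j++
[i=2,j=3] A[i]=36<=B[j]=36 take 36 → i++
[i=3,j=3] A done, take B[j]=36 → j++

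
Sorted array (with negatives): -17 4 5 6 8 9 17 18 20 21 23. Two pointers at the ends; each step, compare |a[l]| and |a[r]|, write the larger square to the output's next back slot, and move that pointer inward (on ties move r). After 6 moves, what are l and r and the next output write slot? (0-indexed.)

[0,10] |-17|<=|23| out[10]=529 → r--
[0,9] |-17|<=|21| out[9]=441 → r--
[0,8] |-17|<=|20| out[8]=400 → r--
[0,7] |-17|<=|18| out[7]=324 → r--
[0,6] |-17|<=|17| out[6]=289 → r--
[0,5] |-17|>|9| out[5]=289 → l++

l=1, r=5, next write slot=4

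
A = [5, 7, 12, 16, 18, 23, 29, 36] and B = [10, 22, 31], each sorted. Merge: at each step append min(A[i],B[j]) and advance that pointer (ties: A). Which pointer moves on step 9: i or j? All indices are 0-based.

i

[i=0,j=0] A[i]=5<=B[j]=10 take 5 → i++
[i=1,j=0] A[i]=7<=B[j]=10 take 7 → i++
[i=2,j=0] A[i]=12>B[j]=10 take 10 → j++
[i=2,j=1] A[i]=12<=B[j]=22 take 12 → i++
[i=3,j=1] A[i]=16<=B[j]=22 take 16 → i++
[i=4,j=1] A[i]=18<=B[j]=22 take 18 → i++
[i=5,j=1] A[i]=23>B[j]=22 take 22 → j++
[i=5,j=2] A[i]=23<=B[j]=31 take 23 → i++
[i=6,j=2] A[i]=29<=B[j]=31 take 29 → i++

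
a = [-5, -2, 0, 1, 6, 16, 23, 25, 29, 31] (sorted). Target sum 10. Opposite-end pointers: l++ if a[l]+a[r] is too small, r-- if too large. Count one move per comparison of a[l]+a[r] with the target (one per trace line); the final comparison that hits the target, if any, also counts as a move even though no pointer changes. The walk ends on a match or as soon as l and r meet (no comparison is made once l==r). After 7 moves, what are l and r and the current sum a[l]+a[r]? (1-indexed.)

l=3, r=5, sum=6

l=1 r=10: -5+31=26 >10, r--
l=1 r=9: -5+29=24 >10, r--
l=1 r=8: -5+25=20 >10, r--
l=1 r=7: -5+23=18 >10, r--
l=1 r=6: -5+16=11 >10, r--
l=1 r=5: -5+6=1 <10, l++
l=2 r=5: -2+6=4 <10, l++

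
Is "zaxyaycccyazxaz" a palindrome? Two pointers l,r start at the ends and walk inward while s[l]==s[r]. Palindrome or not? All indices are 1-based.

not a palindrome (mismatch at 4,12)

l=1 r=15: 'z'=='z', l++,r--
l=2 r=14: 'a'=='a', l++,r--
l=3 r=13: 'x'=='x', l++,r--
l=4 r=12: 'y'!='z', stop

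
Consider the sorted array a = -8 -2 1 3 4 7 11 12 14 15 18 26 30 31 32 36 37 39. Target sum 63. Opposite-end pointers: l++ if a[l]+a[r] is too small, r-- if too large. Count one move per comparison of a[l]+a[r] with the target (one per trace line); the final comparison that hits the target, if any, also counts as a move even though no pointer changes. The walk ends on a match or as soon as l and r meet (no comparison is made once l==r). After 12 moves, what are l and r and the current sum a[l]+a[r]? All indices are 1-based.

l=1 r=18: -8+39=31 <63, l++
l=2 r=18: -2+39=37 <63, l++
l=3 r=18: 1+39=40 <63, l++
l=4 r=18: 3+39=42 <63, l++
l=5 r=18: 4+39=43 <63, l++
l=6 r=18: 7+39=46 <63, l++
l=7 r=18: 11+39=50 <63, l++
l=8 r=18: 12+39=51 <63, l++
l=9 r=18: 14+39=53 <63, l++
l=10 r=18: 15+39=54 <63, l++
l=11 r=18: 18+39=57 <63, l++
l=12 r=18: 26+39=65 >63, r--

l=12, r=17, sum=63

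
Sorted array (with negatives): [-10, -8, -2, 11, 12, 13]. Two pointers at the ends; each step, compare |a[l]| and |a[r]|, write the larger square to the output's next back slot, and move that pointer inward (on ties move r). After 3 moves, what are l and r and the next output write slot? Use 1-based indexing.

l=1, r=3, next write slot=3

l=1 r=6: |-10|<=|13| out[6]=169, r--
l=1 r=5: |-10|<=|12| out[5]=144, r--
l=1 r=4: |-10|<=|11| out[4]=121, r--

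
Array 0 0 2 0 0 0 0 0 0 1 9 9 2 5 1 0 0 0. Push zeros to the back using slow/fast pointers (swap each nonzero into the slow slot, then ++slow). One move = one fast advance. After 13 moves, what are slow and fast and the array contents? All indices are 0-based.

slow=5, fast=13, a=[2, 1, 9, 9, 2, 0, 0, 0, 0, 0, 0, 0, 0, 5, 1, 0, 0, 0]

slow=0 fast=0: a[fast]=0, fast++
slow=0 fast=1: a[fast]=0, fast++
slow=0 fast=2: a[fast]=2≠0 swap→a[0]=2, slow++,fast++
slow=1 fast=3: a[fast]=0, fast++
slow=1 fast=4: a[fast]=0, fast++
slow=1 fast=5: a[fast]=0, fast++
slow=1 fast=6: a[fast]=0, fast++
slow=1 fast=7: a[fast]=0, fast++
slow=1 fast=8: a[fast]=0, fast++
slow=1 fast=9: a[fast]=1≠0 swap→a[1]=1, slow++,fast++
slow=2 fast=10: a[fast]=9≠0 swap→a[2]=9, slow++,fast++
slow=3 fast=11: a[fast]=9≠0 swap→a[3]=9, slow++,fast++
slow=4 fast=12: a[fast]=2≠0 swap→a[4]=2, slow++,fast++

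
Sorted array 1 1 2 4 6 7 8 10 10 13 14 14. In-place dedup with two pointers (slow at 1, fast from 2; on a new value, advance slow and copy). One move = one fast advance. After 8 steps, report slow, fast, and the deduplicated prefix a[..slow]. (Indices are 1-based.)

slow=1 fast=2: a[fast]=1=a[slow] dup, fast++
slow=1 fast=3: a[fast]=2≠a[slow]=1 write a[2]=2, slow++,fast++
slow=2 fast=4: a[fast]=4≠a[slow]=2 write a[3]=4, slow++,fast++
slow=3 fast=5: a[fast]=6≠a[slow]=4 write a[4]=6, slow++,fast++
slow=4 fast=6: a[fast]=7≠a[slow]=6 write a[5]=7, slow++,fast++
slow=5 fast=7: a[fast]=8≠a[slow]=7 write a[6]=8, slow++,fast++
slow=6 fast=8: a[fast]=10≠a[slow]=8 write a[7]=10, slow++,fast++
slow=7 fast=9: a[fast]=10=a[slow] dup, fast++

slow=7, fast=10, prefix=[1, 2, 4, 6, 7, 8, 10]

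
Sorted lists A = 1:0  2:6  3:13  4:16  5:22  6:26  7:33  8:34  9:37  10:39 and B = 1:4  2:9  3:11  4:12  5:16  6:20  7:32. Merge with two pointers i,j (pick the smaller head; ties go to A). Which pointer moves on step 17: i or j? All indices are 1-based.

i

i=1 j=1: A[i]=0<=B[j]=4 take 0, i++
i=2 j=1: A[i]=6>B[j]=4 take 4, j++
i=2 j=2: A[i]=6<=B[j]=9 take 6, i++
i=3 j=2: A[i]=13>B[j]=9 take 9, j++
i=3 j=3: A[i]=13>B[j]=11 take 11, j++
i=3 j=4: A[i]=13>B[j]=12 take 12, j++
i=3 j=5: A[i]=13<=B[j]=16 take 13, i++
i=4 j=5: A[i]=16<=B[j]=16 take 16, i++
i=5 j=5: A[i]=22>B[j]=16 take 16, j++
i=5 j=6: A[i]=22>B[j]=20 take 20, j++
i=5 j=7: A[i]=22<=B[j]=32 take 22, i++
i=6 j=7: A[i]=26<=B[j]=32 take 26, i++
i=7 j=7: A[i]=33>B[j]=32 take 32, j++
i=7 j=8: B done, take A[i]=33, i++
i=8 j=8: B done, take A[i]=34, i++
i=9 j=8: B done, take A[i]=37, i++
i=10 j=8: B done, take A[i]=39, i++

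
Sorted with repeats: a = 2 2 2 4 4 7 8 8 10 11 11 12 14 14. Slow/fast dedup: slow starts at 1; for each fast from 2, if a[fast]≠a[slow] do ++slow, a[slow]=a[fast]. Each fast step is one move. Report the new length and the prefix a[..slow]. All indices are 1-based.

slow=1 fast=2: a[fast]=2=a[slow] dup, fast++
slow=1 fast=3: a[fast]=2=a[slow] dup, fast++
slow=1 fast=4: a[fast]=4≠a[slow]=2 write a[2]=4, slow++,fast++
slow=2 fast=5: a[fast]=4=a[slow] dup, fast++
slow=2 fast=6: a[fast]=7≠a[slow]=4 write a[3]=7, slow++,fast++
slow=3 fast=7: a[fast]=8≠a[slow]=7 write a[4]=8, slow++,fast++
slow=4 fast=8: a[fast]=8=a[slow] dup, fast++
slow=4 fast=9: a[fast]=10≠a[slow]=8 write a[5]=10, slow++,fast++
slow=5 fast=10: a[fast]=11≠a[slow]=10 write a[6]=11, slow++,fast++
slow=6 fast=11: a[fast]=11=a[slow] dup, fast++
slow=6 fast=12: a[fast]=12≠a[slow]=11 write a[7]=12, slow++,fast++
slow=7 fast=13: a[fast]=14≠a[slow]=12 write a[8]=14, slow++,fast++
slow=8 fast=14: a[fast]=14=a[slow] dup, fast++

length 8; prefix = [2, 4, 7, 8, 10, 11, 12, 14]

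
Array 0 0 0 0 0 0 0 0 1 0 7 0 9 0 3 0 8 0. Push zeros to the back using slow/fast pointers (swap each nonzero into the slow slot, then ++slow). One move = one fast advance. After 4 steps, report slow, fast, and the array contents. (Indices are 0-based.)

slow=0, fast=4, a=[0, 0, 0, 0, 0, 0, 0, 0, 1, 0, 7, 0, 9, 0, 3, 0, 8, 0]

(s=0,f=0) a[fast]=0 → fast++
(s=0,f=1) a[fast]=0 → fast++
(s=0,f=2) a[fast]=0 → fast++
(s=0,f=3) a[fast]=0 → fast++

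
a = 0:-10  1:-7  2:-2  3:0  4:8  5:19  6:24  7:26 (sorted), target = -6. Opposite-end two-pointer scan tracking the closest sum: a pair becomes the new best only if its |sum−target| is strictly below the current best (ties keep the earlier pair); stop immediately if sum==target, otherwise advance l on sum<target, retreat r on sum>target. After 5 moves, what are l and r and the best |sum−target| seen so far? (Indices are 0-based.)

l=0 r=7: -10+26=16 d=22 *, r--
l=0 r=6: -10+24=14 d=20 *, r--
l=0 r=5: -10+19=9 d=15 *, r--
l=0 r=4: -10+8=-2 d=4 *, r--
l=0 r=3: -10+0=-10 d=4, l++

l=1, r=3, best |Δ|=4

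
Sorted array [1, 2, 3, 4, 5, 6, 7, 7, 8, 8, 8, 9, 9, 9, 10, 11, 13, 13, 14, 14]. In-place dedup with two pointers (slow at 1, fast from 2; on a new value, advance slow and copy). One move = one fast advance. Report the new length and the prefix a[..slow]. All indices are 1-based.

length 13; prefix = [1, 2, 3, 4, 5, 6, 7, 8, 9, 10, 11, 13, 14]

(s=1,f=2) a[fast]=2≠a[slow]=1 write a[2]=2 → slow++,fast++
(s=2,f=3) a[fast]=3≠a[slow]=2 write a[3]=3 → slow++,fast++
(s=3,f=4) a[fast]=4≠a[slow]=3 write a[4]=4 → slow++,fast++
(s=4,f=5) a[fast]=5≠a[slow]=4 write a[5]=5 → slow++,fast++
(s=5,f=6) a[fast]=6≠a[slow]=5 write a[6]=6 → slow++,fast++
(s=6,f=7) a[fast]=7≠a[slow]=6 write a[7]=7 → slow++,fast++
(s=7,f=8) a[fast]=7=a[slow] dup → fast++
(s=7,f=9) a[fast]=8≠a[slow]=7 write a[8]=8 → slow++,fast++
(s=8,f=10) a[fast]=8=a[slow] dup → fast++
(s=8,f=11) a[fast]=8=a[slow] dup → fast++
(s=8,f=12) a[fast]=9≠a[slow]=8 write a[9]=9 → slow++,fast++
(s=9,f=13) a[fast]=9=a[slow] dup → fast++
(s=9,f=14) a[fast]=9=a[slow] dup → fast++
(s=9,f=15) a[fast]=10≠a[slow]=9 write a[10]=10 → slow++,fast++
(s=10,f=16) a[fast]=11≠a[slow]=10 write a[11]=11 → slow++,fast++
(s=11,f=17) a[fast]=13≠a[slow]=11 write a[12]=13 → slow++,fast++
(s=12,f=18) a[fast]=13=a[slow] dup → fast++
(s=12,f=19) a[fast]=14≠a[slow]=13 write a[13]=14 → slow++,fast++
(s=13,f=20) a[fast]=14=a[slow] dup → fast++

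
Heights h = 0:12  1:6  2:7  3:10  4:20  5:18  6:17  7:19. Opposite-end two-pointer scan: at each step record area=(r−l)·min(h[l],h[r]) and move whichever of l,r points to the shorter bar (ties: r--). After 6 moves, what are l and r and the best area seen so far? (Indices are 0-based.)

l=4, r=5, best area=84

l=0 r=7: min(12,19)*7=84 best=84 *, l++
l=1 r=7: min(6,19)*6=36 best=84, l++
l=2 r=7: min(7,19)*5=35 best=84, l++
l=3 r=7: min(10,19)*4=40 best=84, l++
l=4 r=7: min(20,19)*3=57 best=84, r--
l=4 r=6: min(20,17)*2=34 best=84, r--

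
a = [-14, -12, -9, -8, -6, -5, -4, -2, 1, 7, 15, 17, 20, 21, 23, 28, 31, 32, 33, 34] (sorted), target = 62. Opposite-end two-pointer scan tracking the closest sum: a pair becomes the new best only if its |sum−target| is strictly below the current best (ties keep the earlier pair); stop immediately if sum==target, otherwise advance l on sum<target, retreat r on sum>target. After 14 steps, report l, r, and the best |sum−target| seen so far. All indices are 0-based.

l=14, r=19, best |Δ|=7

l=0 r=19: -14+34=20 d=42 *, l++
l=1 r=19: -12+34=22 d=40 *, l++
l=2 r=19: -9+34=25 d=37 *, l++
l=3 r=19: -8+34=26 d=36 *, l++
l=4 r=19: -6+34=28 d=34 *, l++
l=5 r=19: -5+34=29 d=33 *, l++
l=6 r=19: -4+34=30 d=32 *, l++
l=7 r=19: -2+34=32 d=30 *, l++
l=8 r=19: 1+34=35 d=27 *, l++
l=9 r=19: 7+34=41 d=21 *, l++
l=10 r=19: 15+34=49 d=13 *, l++
l=11 r=19: 17+34=51 d=11 *, l++
l=12 r=19: 20+34=54 d=8 *, l++
l=13 r=19: 21+34=55 d=7 *, l++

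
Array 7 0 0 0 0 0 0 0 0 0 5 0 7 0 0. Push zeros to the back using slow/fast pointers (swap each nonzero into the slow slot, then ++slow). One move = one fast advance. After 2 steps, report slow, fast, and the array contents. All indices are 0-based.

(s=0,f=0) a[fast]=7≠0 swap→a[0]=7 → slow++,fast++
(s=1,f=1) a[fast]=0 → fast++

slow=1, fast=2, a=[7, 0, 0, 0, 0, 0, 0, 0, 0, 0, 5, 0, 7, 0, 0]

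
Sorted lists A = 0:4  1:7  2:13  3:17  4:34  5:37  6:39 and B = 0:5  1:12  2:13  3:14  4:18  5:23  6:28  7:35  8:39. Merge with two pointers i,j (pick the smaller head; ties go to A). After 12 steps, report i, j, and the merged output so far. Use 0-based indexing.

i=0 j=0: A[i]=4<=B[j]=5 take 4, i++
i=1 j=0: A[i]=7>B[j]=5 take 5, j++
i=1 j=1: A[i]=7<=B[j]=12 take 7, i++
i=2 j=1: A[i]=13>B[j]=12 take 12, j++
i=2 j=2: A[i]=13<=B[j]=13 take 13, i++
i=3 j=2: A[i]=17>B[j]=13 take 13, j++
i=3 j=3: A[i]=17>B[j]=14 take 14, j++
i=3 j=4: A[i]=17<=B[j]=18 take 17, i++
i=4 j=4: A[i]=34>B[j]=18 take 18, j++
i=4 j=5: A[i]=34>B[j]=23 take 23, j++
i=4 j=6: A[i]=34>B[j]=28 take 28, j++
i=4 j=7: A[i]=34<=B[j]=35 take 34, i++

i=5, j=7, merged so far=[4, 5, 7, 12, 13, 13, 14, 17, 18, 23, 28, 34]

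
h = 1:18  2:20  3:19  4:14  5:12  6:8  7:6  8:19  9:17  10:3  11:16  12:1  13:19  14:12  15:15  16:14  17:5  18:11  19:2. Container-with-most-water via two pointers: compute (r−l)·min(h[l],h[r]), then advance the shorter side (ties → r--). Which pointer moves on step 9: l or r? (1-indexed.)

r

[1,19] min(18,2)*18=36 best=36 * → r--
[1,18] min(18,11)*17=187 best=187 * → r--
[1,17] min(18,5)*16=80 best=187 → r--
[1,16] min(18,14)*15=210 best=210 * → r--
[1,15] min(18,15)*14=210 best=210 → r--
[1,14] min(18,12)*13=156 best=210 → r--
[1,13] min(18,19)*12=216 best=216 * → l++
[2,13] min(20,19)*11=209 best=216 → r--
[2,12] min(20,1)*10=10 best=216 → r--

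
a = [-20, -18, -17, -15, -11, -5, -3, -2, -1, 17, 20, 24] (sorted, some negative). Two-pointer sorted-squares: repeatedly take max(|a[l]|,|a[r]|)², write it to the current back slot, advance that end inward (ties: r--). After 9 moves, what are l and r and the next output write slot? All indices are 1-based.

l=7, r=9, next write slot=3

[1,12] |-20|<=|24| out[12]=576 → r--
[1,11] |-20|<=|20| out[11]=400 → r--
[1,10] |-20|>|17| out[10]=400 → l++
[2,10] |-18|>|17| out[9]=324 → l++
[3,10] |-17|<=|17| out[8]=289 → r--
[3,9] |-17|>|-1| out[7]=289 → l++
[4,9] |-15|>|-1| out[6]=225 → l++
[5,9] |-11|>|-1| out[5]=121 → l++
[6,9] |-5|>|-1| out[4]=25 → l++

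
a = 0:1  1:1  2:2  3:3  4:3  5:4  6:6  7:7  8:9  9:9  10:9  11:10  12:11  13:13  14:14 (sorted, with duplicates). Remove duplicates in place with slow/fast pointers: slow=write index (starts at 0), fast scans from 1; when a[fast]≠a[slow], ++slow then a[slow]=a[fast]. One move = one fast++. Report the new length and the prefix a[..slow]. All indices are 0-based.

length 11; prefix = [1, 2, 3, 4, 6, 7, 9, 10, 11, 13, 14]

slow=0 fast=1: a[fast]=1=a[slow] dup, fast++
slow=0 fast=2: a[fast]=2≠a[slow]=1 write a[1]=2, slow++,fast++
slow=1 fast=3: a[fast]=3≠a[slow]=2 write a[2]=3, slow++,fast++
slow=2 fast=4: a[fast]=3=a[slow] dup, fast++
slow=2 fast=5: a[fast]=4≠a[slow]=3 write a[3]=4, slow++,fast++
slow=3 fast=6: a[fast]=6≠a[slow]=4 write a[4]=6, slow++,fast++
slow=4 fast=7: a[fast]=7≠a[slow]=6 write a[5]=7, slow++,fast++
slow=5 fast=8: a[fast]=9≠a[slow]=7 write a[6]=9, slow++,fast++
slow=6 fast=9: a[fast]=9=a[slow] dup, fast++
slow=6 fast=10: a[fast]=9=a[slow] dup, fast++
slow=6 fast=11: a[fast]=10≠a[slow]=9 write a[7]=10, slow++,fast++
slow=7 fast=12: a[fast]=11≠a[slow]=10 write a[8]=11, slow++,fast++
slow=8 fast=13: a[fast]=13≠a[slow]=11 write a[9]=13, slow++,fast++
slow=9 fast=14: a[fast]=14≠a[slow]=13 write a[10]=14, slow++,fast++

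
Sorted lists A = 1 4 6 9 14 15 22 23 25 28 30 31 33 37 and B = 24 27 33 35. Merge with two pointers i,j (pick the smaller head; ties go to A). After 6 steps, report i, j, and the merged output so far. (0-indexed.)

[i=0,j=0] A[i]=1<=B[j]=24 take 1 → i++
[i=1,j=0] A[i]=4<=B[j]=24 take 4 → i++
[i=2,j=0] A[i]=6<=B[j]=24 take 6 → i++
[i=3,j=0] A[i]=9<=B[j]=24 take 9 → i++
[i=4,j=0] A[i]=14<=B[j]=24 take 14 → i++
[i=5,j=0] A[i]=15<=B[j]=24 take 15 → i++

i=6, j=0, merged so far=[1, 4, 6, 9, 14, 15]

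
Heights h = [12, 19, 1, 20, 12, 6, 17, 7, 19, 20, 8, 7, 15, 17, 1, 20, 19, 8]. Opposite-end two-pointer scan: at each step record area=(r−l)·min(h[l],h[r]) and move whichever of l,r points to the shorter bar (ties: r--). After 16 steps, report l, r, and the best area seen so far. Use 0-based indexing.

l=3, r=4, best area=285

l=0 r=17: min(12,8)*17=136 best=136 *, r--
l=0 r=16: min(12,19)*16=192 best=192 *, l++
l=1 r=16: min(19,19)*15=285 best=285 *, r--
l=1 r=15: min(19,20)*14=266 best=285, l++
l=2 r=15: min(1,20)*13=13 best=285, l++
l=3 r=15: min(20,20)*12=240 best=285, r--
l=3 r=14: min(20,1)*11=11 best=285, r--
l=3 r=13: min(20,17)*10=170 best=285, r--
l=3 r=12: min(20,15)*9=135 best=285, r--
l=3 r=11: min(20,7)*8=56 best=285, r--
l=3 r=10: min(20,8)*7=56 best=285, r--
l=3 r=9: min(20,20)*6=120 best=285, r--
l=3 r=8: min(20,19)*5=95 best=285, r--
l=3 r=7: min(20,7)*4=28 best=285, r--
l=3 r=6: min(20,17)*3=51 best=285, r--
l=3 r=5: min(20,6)*2=12 best=285, r--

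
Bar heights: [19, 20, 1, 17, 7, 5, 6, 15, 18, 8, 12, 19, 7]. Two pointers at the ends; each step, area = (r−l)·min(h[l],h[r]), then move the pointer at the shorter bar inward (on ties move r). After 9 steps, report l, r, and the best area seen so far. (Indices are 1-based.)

l=1, r=4, best area=209

[1,13] min(19,7)*12=84 best=84 * → r--
[1,12] min(19,19)*11=209 best=209 * → r--
[1,11] min(19,12)*10=120 best=209 → r--
[1,10] min(19,8)*9=72 best=209 → r--
[1,9] min(19,18)*8=144 best=209 → r--
[1,8] min(19,15)*7=105 best=209 → r--
[1,7] min(19,6)*6=36 best=209 → r--
[1,6] min(19,5)*5=25 best=209 → r--
[1,5] min(19,7)*4=28 best=209 → r--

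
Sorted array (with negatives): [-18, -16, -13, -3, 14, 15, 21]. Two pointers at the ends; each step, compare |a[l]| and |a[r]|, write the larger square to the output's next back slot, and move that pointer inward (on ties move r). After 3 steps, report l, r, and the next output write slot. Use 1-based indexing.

l=1 r=7: |-18|<=|21| out[7]=441, r--
l=1 r=6: |-18|>|15| out[6]=324, l++
l=2 r=6: |-16|>|15| out[5]=256, l++

l=3, r=6, next write slot=4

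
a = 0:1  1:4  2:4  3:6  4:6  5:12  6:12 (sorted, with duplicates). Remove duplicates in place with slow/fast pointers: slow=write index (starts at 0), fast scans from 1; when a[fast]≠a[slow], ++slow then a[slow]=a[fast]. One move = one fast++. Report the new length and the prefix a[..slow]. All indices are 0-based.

length 4; prefix = [1, 4, 6, 12]

slow=0 fast=1: a[fast]=4≠a[slow]=1 write a[1]=4, slow++,fast++
slow=1 fast=2: a[fast]=4=a[slow] dup, fast++
slow=1 fast=3: a[fast]=6≠a[slow]=4 write a[2]=6, slow++,fast++
slow=2 fast=4: a[fast]=6=a[slow] dup, fast++
slow=2 fast=5: a[fast]=12≠a[slow]=6 write a[3]=12, slow++,fast++
slow=3 fast=6: a[fast]=12=a[slow] dup, fast++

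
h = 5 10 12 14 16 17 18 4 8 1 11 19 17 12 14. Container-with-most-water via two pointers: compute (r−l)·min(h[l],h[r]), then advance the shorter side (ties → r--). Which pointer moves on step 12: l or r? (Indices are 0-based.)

[0,14] min(5,14)*14=70 best=70 * → l++
[1,14] min(10,14)*13=130 best=130 * → l++
[2,14] min(12,14)*12=144 best=144 * → l++
[3,14] min(14,14)*11=154 best=154 * → r--
[3,13] min(14,12)*10=120 best=154 → r--
[3,12] min(14,17)*9=126 best=154 → l++
[4,12] min(16,17)*8=128 best=154 → l++
[5,12] min(17,17)*7=119 best=154 → r--
[5,11] min(17,19)*6=102 best=154 → l++
[6,11] min(18,19)*5=90 best=154 → l++
[7,11] min(4,19)*4=16 best=154 → l++
[8,11] min(8,19)*3=24 best=154 → l++

l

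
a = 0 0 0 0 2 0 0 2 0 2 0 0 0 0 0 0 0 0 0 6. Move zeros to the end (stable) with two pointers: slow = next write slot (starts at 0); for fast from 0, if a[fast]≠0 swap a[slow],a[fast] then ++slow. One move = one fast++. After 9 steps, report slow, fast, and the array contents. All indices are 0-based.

slow=2, fast=9, a=[2, 2, 0, 0, 0, 0, 0, 0, 0, 2, 0, 0, 0, 0, 0, 0, 0, 0, 0, 6]

(s=0,f=0) a[fast]=0 → fast++
(s=0,f=1) a[fast]=0 → fast++
(s=0,f=2) a[fast]=0 → fast++
(s=0,f=3) a[fast]=0 → fast++
(s=0,f=4) a[fast]=2≠0 swap→a[0]=2 → slow++,fast++
(s=1,f=5) a[fast]=0 → fast++
(s=1,f=6) a[fast]=0 → fast++
(s=1,f=7) a[fast]=2≠0 swap→a[1]=2 → slow++,fast++
(s=2,f=8) a[fast]=0 → fast++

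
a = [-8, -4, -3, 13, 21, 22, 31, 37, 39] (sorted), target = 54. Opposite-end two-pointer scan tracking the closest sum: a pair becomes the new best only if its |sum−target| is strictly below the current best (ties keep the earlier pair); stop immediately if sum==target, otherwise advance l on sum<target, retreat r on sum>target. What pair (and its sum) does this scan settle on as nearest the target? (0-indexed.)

l=0 r=8: -8+39=31 d=23 *, l++
l=1 r=8: -4+39=35 d=19 *, l++
l=2 r=8: -3+39=36 d=18 *, l++
l=3 r=8: 13+39=52 d=2 *, l++
l=4 r=8: 21+39=60 d=6, r--
l=4 r=7: 21+37=58 d=4, r--
l=4 r=6: 21+31=52 d=2, l++
l=5 r=6: 22+31=53 d=1 *, l++

pair (22, 31) with sum 53 (|Δ|=1)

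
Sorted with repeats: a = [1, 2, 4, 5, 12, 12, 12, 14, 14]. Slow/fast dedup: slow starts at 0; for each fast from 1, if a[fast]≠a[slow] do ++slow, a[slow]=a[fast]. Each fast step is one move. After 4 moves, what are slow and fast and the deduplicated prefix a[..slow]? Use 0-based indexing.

slow=4, fast=5, prefix=[1, 2, 4, 5, 12]

(s=0,f=1) a[fast]=2≠a[slow]=1 write a[1]=2 → slow++,fast++
(s=1,f=2) a[fast]=4≠a[slow]=2 write a[2]=4 → slow++,fast++
(s=2,f=3) a[fast]=5≠a[slow]=4 write a[3]=5 → slow++,fast++
(s=3,f=4) a[fast]=12≠a[slow]=5 write a[4]=12 → slow++,fast++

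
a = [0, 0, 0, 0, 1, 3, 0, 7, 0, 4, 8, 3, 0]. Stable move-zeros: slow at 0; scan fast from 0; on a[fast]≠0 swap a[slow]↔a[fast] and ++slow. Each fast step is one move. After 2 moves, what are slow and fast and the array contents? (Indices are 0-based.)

slow=0 fast=0: a[fast]=0, fast++
slow=0 fast=1: a[fast]=0, fast++

slow=0, fast=2, a=[0, 0, 0, 0, 1, 3, 0, 7, 0, 4, 8, 3, 0]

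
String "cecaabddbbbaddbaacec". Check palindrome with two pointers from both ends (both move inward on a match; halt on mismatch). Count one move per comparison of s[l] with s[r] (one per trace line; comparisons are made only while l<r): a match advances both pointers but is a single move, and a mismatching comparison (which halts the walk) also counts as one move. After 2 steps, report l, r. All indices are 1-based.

l=3, r=18

[1,20] 'c'=='c' → l++,r--
[2,19] 'e'=='e' → l++,r--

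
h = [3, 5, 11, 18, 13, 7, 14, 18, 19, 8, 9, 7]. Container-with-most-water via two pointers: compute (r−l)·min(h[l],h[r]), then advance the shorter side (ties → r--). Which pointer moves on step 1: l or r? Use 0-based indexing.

l

[0,11] min(3,7)*11=33 best=33 * → l++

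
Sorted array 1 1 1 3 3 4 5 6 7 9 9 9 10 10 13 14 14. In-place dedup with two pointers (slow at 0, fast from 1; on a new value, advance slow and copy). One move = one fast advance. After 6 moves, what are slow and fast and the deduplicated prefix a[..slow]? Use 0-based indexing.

(s=0,f=1) a[fast]=1=a[slow] dup → fast++
(s=0,f=2) a[fast]=1=a[slow] dup → fast++
(s=0,f=3) a[fast]=3≠a[slow]=1 write a[1]=3 → slow++,fast++
(s=1,f=4) a[fast]=3=a[slow] dup → fast++
(s=1,f=5) a[fast]=4≠a[slow]=3 write a[2]=4 → slow++,fast++
(s=2,f=6) a[fast]=5≠a[slow]=4 write a[3]=5 → slow++,fast++

slow=3, fast=7, prefix=[1, 3, 4, 5]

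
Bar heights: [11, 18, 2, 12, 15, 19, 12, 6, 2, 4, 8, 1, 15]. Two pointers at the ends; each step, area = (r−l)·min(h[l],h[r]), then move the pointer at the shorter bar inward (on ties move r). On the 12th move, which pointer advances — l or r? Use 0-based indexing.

l

[0,12] min(11,15)*12=132 best=132 * → l++
[1,12] min(18,15)*11=165 best=165 * → r--
[1,11] min(18,1)*10=10 best=165 → r--
[1,10] min(18,8)*9=72 best=165 → r--
[1,9] min(18,4)*8=32 best=165 → r--
[1,8] min(18,2)*7=14 best=165 → r--
[1,7] min(18,6)*6=36 best=165 → r--
[1,6] min(18,12)*5=60 best=165 → r--
[1,5] min(18,19)*4=72 best=165 → l++
[2,5] min(2,19)*3=6 best=165 → l++
[3,5] min(12,19)*2=24 best=165 → l++
[4,5] min(15,19)*1=15 best=165 → l++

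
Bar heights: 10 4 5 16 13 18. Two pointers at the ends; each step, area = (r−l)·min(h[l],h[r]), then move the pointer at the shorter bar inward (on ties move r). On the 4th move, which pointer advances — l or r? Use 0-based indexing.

l=0 r=5: min(10,18)*5=50 best=50 *, l++
l=1 r=5: min(4,18)*4=16 best=50, l++
l=2 r=5: min(5,18)*3=15 best=50, l++
l=3 r=5: min(16,18)*2=32 best=50, l++

l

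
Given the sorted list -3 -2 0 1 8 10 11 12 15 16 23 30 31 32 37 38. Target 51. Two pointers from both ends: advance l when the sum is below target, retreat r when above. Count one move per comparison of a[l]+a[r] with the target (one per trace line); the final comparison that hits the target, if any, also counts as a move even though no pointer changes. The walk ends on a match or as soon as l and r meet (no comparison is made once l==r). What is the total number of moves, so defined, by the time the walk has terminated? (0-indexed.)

[0,15] -3+38=35 <51 → l++
[1,15] -2+38=36 <51 → l++
[2,15] 0+38=38 <51 → l++
[3,15] 1+38=39 <51 → l++
[4,15] 8+38=46 <51 → l++
[5,15] 10+38=48 <51 → l++
[6,15] 11+38=49 <51 → l++
[7,15] 12+38=50 <51 → l++
[8,15] 15+38=53 >51 → r--
[8,14] 15+37=52 >51 → r--
[8,13] 15+32=47 <51 → l++
[9,13] 16+32=48 <51 → l++
[10,13] 23+32=55 >51 → r--
[10,12] 23+31=54 >51 → r--
[10,11] 23+30=53 >51 → r--

15 moves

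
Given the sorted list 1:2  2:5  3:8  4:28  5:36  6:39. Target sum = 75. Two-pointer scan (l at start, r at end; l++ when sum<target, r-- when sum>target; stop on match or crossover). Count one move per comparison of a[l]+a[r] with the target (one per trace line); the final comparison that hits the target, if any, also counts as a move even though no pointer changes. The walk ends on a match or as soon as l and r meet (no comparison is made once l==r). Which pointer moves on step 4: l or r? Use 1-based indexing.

[1,6] 2+39=41 <75 → l++
[2,6] 5+39=44 <75 → l++
[3,6] 8+39=47 <75 → l++
[4,6] 28+39=67 <75 → l++

l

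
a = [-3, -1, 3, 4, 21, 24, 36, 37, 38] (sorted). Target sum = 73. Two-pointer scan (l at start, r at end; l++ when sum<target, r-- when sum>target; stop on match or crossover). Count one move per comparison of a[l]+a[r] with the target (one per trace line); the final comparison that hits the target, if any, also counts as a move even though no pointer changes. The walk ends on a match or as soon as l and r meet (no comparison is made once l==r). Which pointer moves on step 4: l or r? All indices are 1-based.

l=1 r=9: -3+38=35 <73, l++
l=2 r=9: -1+38=37 <73, l++
l=3 r=9: 3+38=41 <73, l++
l=4 r=9: 4+38=42 <73, l++

l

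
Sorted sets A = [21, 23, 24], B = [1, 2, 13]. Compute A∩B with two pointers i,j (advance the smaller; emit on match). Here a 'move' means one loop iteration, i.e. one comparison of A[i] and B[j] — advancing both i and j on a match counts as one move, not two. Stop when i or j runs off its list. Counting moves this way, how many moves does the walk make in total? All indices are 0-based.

3 moves

[i=0,j=0] 21>1 → j++
[i=0,j=1] 21>2 → j++
[i=0,j=2] 21>13 → j++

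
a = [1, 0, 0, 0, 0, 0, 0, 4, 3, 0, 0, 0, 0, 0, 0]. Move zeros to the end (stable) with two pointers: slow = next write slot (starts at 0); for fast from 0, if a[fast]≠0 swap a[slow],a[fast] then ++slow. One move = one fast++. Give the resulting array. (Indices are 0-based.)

[1, 4, 3, 0, 0, 0, 0, 0, 0, 0, 0, 0, 0, 0, 0]

slow=0 fast=0: a[fast]=1≠0 swap→a[0]=1, slow++,fast++
slow=1 fast=1: a[fast]=0, fast++
slow=1 fast=2: a[fast]=0, fast++
slow=1 fast=3: a[fast]=0, fast++
slow=1 fast=4: a[fast]=0, fast++
slow=1 fast=5: a[fast]=0, fast++
slow=1 fast=6: a[fast]=0, fast++
slow=1 fast=7: a[fast]=4≠0 swap→a[1]=4, slow++,fast++
slow=2 fast=8: a[fast]=3≠0 swap→a[2]=3, slow++,fast++
slow=3 fast=9: a[fast]=0, fast++
slow=3 fast=10: a[fast]=0, fast++
slow=3 fast=11: a[fast]=0, fast++
slow=3 fast=12: a[fast]=0, fast++
slow=3 fast=13: a[fast]=0, fast++
slow=3 fast=14: a[fast]=0, fast++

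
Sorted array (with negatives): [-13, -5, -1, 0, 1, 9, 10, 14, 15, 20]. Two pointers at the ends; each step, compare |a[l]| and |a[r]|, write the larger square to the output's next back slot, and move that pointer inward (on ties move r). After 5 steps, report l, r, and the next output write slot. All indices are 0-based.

l=1, r=5, next write slot=4

[0,9] |-13|<=|20| out[9]=400 → r--
[0,8] |-13|<=|15| out[8]=225 → r--
[0,7] |-13|<=|14| out[7]=196 → r--
[0,6] |-13|>|10| out[6]=169 → l++
[1,6] |-5|<=|10| out[5]=100 → r--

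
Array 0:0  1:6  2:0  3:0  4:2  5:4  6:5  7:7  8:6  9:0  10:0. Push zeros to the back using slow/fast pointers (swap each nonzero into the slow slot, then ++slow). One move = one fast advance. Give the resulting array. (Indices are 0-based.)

(s=0,f=0) a[fast]=0 → fast++
(s=0,f=1) a[fast]=6≠0 swap→a[0]=6 → slow++,fast++
(s=1,f=2) a[fast]=0 → fast++
(s=1,f=3) a[fast]=0 → fast++
(s=1,f=4) a[fast]=2≠0 swap→a[1]=2 → slow++,fast++
(s=2,f=5) a[fast]=4≠0 swap→a[2]=4 → slow++,fast++
(s=3,f=6) a[fast]=5≠0 swap→a[3]=5 → slow++,fast++
(s=4,f=7) a[fast]=7≠0 swap→a[4]=7 → slow++,fast++
(s=5,f=8) a[fast]=6≠0 swap→a[5]=6 → slow++,fast++
(s=6,f=9) a[fast]=0 → fast++
(s=6,f=10) a[fast]=0 → fast++

[6, 2, 4, 5, 7, 6, 0, 0, 0, 0, 0]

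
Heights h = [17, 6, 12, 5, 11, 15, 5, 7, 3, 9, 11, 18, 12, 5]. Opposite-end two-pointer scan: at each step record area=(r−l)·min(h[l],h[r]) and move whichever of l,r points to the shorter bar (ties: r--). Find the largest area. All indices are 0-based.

max area = 187

l=0 r=13: min(17,5)*13=65 best=65 *, r--
l=0 r=12: min(17,12)*12=144 best=144 *, r--
l=0 r=11: min(17,18)*11=187 best=187 *, l++
l=1 r=11: min(6,18)*10=60 best=187, l++
l=2 r=11: min(12,18)*9=108 best=187, l++
l=3 r=11: min(5,18)*8=40 best=187, l++
l=4 r=11: min(11,18)*7=77 best=187, l++
l=5 r=11: min(15,18)*6=90 best=187, l++
l=6 r=11: min(5,18)*5=25 best=187, l++
l=7 r=11: min(7,18)*4=28 best=187, l++
l=8 r=11: min(3,18)*3=9 best=187, l++
l=9 r=11: min(9,18)*2=18 best=187, l++
l=10 r=11: min(11,18)*1=11 best=187, l++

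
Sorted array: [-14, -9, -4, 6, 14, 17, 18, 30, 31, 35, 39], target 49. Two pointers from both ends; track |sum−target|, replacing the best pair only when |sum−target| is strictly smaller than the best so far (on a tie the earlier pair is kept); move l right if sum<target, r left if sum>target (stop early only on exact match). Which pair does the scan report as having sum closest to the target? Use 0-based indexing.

pair (14, 35) with sum 49 (|Δ|=0)

l=0 r=10: -14+39=25 d=24 *, l++
l=1 r=10: -9+39=30 d=19 *, l++
l=2 r=10: -4+39=35 d=14 *, l++
l=3 r=10: 6+39=45 d=4 *, l++
l=4 r=10: 14+39=53 d=4, r--
l=4 r=9: 14+35=49 d=0 *, stop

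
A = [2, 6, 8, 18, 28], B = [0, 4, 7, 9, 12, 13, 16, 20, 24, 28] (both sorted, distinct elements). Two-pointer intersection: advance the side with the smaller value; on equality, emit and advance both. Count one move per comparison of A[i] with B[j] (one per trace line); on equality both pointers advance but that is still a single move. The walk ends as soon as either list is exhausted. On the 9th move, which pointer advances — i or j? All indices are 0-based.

j

i=0 j=0: 2>0, j++
i=0 j=1: 2<4, i++
i=1 j=1: 6>4, j++
i=1 j=2: 6<7, i++
i=2 j=2: 8>7, j++
i=2 j=3: 8<9, i++
i=3 j=3: 18>9, j++
i=3 j=4: 18>12, j++
i=3 j=5: 18>13, j++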